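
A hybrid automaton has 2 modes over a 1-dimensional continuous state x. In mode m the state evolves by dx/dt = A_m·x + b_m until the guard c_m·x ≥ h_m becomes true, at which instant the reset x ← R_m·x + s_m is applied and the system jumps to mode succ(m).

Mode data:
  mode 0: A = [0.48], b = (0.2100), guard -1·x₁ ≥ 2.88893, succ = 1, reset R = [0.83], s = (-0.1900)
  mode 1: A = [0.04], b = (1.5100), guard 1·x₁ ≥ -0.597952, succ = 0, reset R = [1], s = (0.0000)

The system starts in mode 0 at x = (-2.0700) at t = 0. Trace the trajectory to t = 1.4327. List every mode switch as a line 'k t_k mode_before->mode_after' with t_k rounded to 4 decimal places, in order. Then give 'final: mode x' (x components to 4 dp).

Mode 0: guard c·x = 2.8889 hit at Δt = 0.8470 (t = 0.8470), x⁻ = (-2.8889) → reset → x⁺ = (-2.5878), jump to mode 1
Mode 1: flow for 0.5857 to horizon, guard not reached → x = (-1.7543)

1 0.8470 0->1
final: 1 -1.7543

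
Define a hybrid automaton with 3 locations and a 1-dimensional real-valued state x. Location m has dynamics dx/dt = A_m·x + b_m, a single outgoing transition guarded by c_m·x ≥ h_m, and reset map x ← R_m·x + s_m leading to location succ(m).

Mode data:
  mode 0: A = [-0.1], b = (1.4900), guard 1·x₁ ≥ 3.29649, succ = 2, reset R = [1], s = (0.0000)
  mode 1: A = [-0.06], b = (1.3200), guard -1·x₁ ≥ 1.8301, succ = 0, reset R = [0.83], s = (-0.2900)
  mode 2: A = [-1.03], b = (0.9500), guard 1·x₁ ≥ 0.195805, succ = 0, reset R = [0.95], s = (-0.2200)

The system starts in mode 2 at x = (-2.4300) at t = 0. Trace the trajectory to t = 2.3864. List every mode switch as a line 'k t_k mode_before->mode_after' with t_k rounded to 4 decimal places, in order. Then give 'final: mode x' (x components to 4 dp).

1 1.4846 2->0
final: 0 1.2538

Mode 2: guard c·x = 0.1958 hit at Δt = 1.4846 (t = 1.4846), x⁻ = (0.1958) → reset → x⁺ = (-0.0340), jump to mode 0
Mode 0: flow for 0.9018 to horizon, guard not reached → x = (1.2538)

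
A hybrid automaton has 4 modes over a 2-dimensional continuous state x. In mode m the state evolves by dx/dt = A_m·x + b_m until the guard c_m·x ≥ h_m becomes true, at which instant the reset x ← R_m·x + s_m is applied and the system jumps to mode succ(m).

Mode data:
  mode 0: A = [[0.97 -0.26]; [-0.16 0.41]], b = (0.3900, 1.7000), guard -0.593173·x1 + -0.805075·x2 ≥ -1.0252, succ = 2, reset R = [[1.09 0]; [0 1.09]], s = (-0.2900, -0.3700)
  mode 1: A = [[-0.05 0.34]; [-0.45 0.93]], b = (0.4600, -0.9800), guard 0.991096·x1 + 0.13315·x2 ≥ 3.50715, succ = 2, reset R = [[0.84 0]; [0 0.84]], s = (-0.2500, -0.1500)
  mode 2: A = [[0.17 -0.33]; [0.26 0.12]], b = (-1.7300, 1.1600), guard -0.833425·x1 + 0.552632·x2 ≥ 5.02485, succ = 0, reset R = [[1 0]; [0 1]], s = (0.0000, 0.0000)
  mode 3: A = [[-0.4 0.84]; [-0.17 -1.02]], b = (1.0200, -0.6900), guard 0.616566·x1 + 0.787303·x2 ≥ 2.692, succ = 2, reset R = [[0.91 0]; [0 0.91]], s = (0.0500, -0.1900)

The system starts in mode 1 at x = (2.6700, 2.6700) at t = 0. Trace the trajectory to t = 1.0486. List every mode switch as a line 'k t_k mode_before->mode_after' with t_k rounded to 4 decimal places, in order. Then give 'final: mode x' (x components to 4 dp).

Mode 1: guard c·x = 3.5072 hit at Δt = 0.4010 (t = 0.4010), x⁻ = (3.1671, 2.7656) → reset → x⁺ = (2.4104, 2.1731), jump to mode 2
Mode 2: flow for 0.6476 to horizon, guard not reached → x = (0.8737, 3.4256)

1 0.4010 1->2
final: 2 0.8737 3.4256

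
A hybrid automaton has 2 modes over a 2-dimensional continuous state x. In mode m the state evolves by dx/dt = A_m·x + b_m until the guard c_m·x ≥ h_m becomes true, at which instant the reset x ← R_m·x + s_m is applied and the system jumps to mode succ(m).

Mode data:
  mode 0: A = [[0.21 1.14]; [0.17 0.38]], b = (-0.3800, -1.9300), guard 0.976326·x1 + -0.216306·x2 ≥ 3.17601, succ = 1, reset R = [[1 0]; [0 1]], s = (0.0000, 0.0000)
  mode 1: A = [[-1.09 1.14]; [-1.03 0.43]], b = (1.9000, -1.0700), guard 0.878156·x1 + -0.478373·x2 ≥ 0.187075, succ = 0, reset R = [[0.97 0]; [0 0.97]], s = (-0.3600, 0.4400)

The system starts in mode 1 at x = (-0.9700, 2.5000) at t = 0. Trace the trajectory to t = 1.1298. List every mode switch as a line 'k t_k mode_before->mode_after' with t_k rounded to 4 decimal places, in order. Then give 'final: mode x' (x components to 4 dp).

1 0.5581 1->0
final: 0 2.6655 2.2718

Mode 1: guard c·x = 0.1871 hit at Δt = 0.5581 (t = 0.5581), x⁻ = (1.4595, 2.2881) → reset → x⁺ = (1.0557, 2.6595), jump to mode 0
Mode 0: flow for 0.5717 to horizon, guard not reached → x = (2.6655, 2.2718)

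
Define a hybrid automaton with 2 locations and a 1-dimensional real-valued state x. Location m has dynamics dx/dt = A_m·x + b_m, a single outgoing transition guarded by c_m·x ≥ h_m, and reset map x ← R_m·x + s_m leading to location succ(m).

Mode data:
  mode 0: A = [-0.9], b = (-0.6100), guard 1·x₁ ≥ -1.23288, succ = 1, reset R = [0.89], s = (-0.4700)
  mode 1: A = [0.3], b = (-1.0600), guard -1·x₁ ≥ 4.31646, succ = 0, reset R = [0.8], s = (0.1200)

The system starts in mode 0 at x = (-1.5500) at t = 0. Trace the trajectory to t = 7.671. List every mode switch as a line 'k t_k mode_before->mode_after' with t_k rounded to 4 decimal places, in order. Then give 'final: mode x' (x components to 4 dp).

Mode 0: guard c·x = -1.2329 hit at Δt = 0.5021 (t = 0.5021), x⁻ = (-1.2329) → reset → x⁺ = (-1.5673), jump to mode 1
Mode 1: guard c·x = 4.3165 hit at Δt = 1.4371 (t = 1.9392), x⁻ = (-4.3165) → reset → x⁺ = (-3.3332), jump to mode 0
Mode 0: guard c·x = -1.2329 hit at Δt = 1.7391 (t = 3.6783), x⁻ = (-1.2329) → reset → x⁺ = (-1.5673), jump to mode 1
Mode 1: guard c·x = 4.3165 hit at Δt = 1.4371 (t = 5.1154), x⁻ = (-4.3165) → reset → x⁺ = (-3.3332), jump to mode 0
Mode 0: guard c·x = -1.2329 hit at Δt = 1.7391 (t = 6.8545), x⁻ = (-1.2329) → reset → x⁺ = (-1.5673), jump to mode 1
Mode 1: flow for 0.8165 to horizon, guard not reached → x = (-2.9830)

1 0.5021 0->1
2 1.9392 1->0
3 3.6783 0->1
4 5.1154 1->0
5 6.8545 0->1
final: 1 -2.9830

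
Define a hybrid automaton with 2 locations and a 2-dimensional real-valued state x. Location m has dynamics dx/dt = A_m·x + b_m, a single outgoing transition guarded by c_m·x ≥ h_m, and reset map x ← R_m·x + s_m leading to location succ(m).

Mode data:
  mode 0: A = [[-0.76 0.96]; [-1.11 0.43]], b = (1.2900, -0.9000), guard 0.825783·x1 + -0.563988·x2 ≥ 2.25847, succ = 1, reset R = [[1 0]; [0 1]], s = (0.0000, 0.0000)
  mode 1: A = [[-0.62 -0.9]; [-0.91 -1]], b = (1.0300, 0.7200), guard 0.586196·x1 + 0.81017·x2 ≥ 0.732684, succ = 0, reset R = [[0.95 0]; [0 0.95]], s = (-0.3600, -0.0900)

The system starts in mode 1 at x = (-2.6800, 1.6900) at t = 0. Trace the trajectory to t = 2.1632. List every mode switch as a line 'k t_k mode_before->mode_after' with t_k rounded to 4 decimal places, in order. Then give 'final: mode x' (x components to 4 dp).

1 1.1483 1->0
final: 0 1.7271 2.6090

Mode 1: guard c·x = 0.7327 hit at Δt = 1.1483 (t = 1.1483), x⁻ = (-2.1040, 2.4267) → reset → x⁺ = (-2.3588, 2.2153), jump to mode 0
Mode 0: flow for 1.0149 to horizon, guard not reached → x = (1.7271, 2.6090)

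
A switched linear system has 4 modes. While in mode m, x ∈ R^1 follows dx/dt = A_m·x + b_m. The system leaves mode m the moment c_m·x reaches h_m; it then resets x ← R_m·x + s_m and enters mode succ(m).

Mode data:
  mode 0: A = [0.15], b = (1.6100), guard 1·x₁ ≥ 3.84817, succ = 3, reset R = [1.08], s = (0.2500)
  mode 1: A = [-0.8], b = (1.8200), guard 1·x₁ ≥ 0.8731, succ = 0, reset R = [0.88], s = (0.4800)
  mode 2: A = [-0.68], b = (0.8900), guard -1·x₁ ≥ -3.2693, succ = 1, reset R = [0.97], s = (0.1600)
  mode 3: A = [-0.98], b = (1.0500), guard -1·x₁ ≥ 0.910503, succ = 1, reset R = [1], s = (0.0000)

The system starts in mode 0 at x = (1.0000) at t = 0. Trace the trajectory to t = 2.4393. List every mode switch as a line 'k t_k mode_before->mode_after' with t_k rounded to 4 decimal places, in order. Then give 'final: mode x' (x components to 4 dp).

Mode 0: guard c·x = 3.8482 hit at Δt = 1.4488 (t = 1.4488), x⁻ = (3.8482) → reset → x⁺ = (4.4060), jump to mode 3
Mode 3: flow for 0.9905 to horizon, guard not reached → x = (2.3346)

1 1.4488 0->3
final: 3 2.3346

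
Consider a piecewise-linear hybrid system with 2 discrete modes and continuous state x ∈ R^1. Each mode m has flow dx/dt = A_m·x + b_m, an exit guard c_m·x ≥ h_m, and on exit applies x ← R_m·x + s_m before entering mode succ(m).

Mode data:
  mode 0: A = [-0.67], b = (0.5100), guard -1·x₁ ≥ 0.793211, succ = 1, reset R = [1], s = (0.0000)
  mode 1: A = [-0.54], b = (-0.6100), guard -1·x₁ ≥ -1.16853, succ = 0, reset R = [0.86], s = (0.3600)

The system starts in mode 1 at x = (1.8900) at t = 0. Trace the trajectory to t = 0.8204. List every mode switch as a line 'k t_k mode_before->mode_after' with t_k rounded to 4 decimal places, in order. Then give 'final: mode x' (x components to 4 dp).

Mode 1: guard c·x = -1.1685 hit at Δt = 0.5056 (t = 0.5056), x⁻ = (1.1685) → reset → x⁺ = (1.3649), jump to mode 0
Mode 0: flow for 0.3148 to horizon, guard not reached → x = (1.2501)

1 0.5056 1->0
final: 0 1.2501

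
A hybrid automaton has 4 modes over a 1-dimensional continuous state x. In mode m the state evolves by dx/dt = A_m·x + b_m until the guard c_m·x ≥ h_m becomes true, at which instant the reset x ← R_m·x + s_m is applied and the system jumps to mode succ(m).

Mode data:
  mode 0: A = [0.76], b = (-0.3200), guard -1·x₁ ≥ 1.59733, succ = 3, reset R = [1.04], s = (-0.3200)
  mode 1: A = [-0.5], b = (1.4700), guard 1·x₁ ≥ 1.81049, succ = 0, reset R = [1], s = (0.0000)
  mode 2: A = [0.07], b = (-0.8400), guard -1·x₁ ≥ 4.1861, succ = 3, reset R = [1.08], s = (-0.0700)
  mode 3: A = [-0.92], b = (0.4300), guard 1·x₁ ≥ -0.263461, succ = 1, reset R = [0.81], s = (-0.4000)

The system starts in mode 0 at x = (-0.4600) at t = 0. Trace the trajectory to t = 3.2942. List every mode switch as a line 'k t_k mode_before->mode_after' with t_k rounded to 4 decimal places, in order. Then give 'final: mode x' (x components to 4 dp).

1 1.0907 0->3
2 2.4049 3->1
final: 1 0.6621

Mode 0: guard c·x = 1.5973 hit at Δt = 1.0907 (t = 1.0907), x⁻ = (-1.5973) → reset → x⁺ = (-1.9812), jump to mode 3
Mode 3: guard c·x = -0.2635 hit at Δt = 1.3142 (t = 2.4049), x⁻ = (-0.2635) → reset → x⁺ = (-0.6134), jump to mode 1
Mode 1: flow for 0.8893 to horizon, guard not reached → x = (0.6621)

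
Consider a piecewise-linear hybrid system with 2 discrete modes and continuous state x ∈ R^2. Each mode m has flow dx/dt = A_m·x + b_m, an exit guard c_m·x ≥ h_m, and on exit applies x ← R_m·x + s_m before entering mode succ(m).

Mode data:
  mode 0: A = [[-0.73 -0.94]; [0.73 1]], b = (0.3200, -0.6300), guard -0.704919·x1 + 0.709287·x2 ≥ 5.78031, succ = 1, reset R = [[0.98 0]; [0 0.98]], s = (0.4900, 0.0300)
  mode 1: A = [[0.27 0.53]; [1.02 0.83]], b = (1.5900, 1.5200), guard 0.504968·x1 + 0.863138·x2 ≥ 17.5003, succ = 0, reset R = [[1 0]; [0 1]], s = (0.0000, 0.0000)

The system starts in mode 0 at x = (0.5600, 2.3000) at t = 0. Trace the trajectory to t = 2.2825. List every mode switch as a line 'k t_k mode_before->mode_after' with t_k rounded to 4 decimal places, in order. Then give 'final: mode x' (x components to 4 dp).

Mode 0: guard c·x = 5.7803 hit at Δt = 1.3009 (t = 1.3009), x⁻ = (-2.7066, 5.4596) → reset → x⁺ = (-2.1624, 5.3804), jump to mode 1
Mode 1: flow for 0.9816 to horizon, guard not reached → x = (4.1209, 14.5372)

1 1.3009 0->1
final: 1 4.1209 14.5372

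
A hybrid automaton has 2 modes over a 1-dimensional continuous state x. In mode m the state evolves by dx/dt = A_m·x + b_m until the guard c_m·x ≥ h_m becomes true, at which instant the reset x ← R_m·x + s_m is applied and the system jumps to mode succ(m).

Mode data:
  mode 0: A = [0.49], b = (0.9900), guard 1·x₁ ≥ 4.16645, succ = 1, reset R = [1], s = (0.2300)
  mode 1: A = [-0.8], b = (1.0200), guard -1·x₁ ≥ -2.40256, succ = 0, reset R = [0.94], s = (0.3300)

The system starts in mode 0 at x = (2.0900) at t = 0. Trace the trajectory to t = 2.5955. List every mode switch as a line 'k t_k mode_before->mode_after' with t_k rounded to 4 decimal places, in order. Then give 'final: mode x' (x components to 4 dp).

1 0.8345 0->1
2 2.1073 1->0
final: 0 3.8340

Mode 0: guard c·x = 4.1665 hit at Δt = 0.8345 (t = 0.8345), x⁻ = (4.1664) → reset → x⁺ = (4.3964), jump to mode 1
Mode 1: guard c·x = -2.4026 hit at Δt = 1.2728 (t = 2.1073), x⁻ = (2.4026) → reset → x⁺ = (2.5884), jump to mode 0
Mode 0: flow for 0.4882 to horizon, guard not reached → x = (3.8340)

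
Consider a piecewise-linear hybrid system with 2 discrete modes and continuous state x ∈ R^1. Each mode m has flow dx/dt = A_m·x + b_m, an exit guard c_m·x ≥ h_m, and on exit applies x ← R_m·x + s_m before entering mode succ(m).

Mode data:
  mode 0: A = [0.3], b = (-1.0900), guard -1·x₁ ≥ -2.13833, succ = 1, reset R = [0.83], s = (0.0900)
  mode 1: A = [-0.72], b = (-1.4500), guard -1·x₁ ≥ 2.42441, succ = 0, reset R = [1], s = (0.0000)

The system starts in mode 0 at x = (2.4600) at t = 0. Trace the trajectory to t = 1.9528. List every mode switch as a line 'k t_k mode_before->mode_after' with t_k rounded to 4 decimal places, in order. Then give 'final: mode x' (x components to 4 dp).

Mode 0: guard c·x = -2.1383 hit at Δt = 0.8076 (t = 0.8076), x⁻ = (2.1383) → reset → x⁺ = (1.8648), jump to mode 1
Mode 1: flow for 1.1452 to horizon, guard not reached → x = (-0.3133)

1 0.8076 0->1
final: 1 -0.3133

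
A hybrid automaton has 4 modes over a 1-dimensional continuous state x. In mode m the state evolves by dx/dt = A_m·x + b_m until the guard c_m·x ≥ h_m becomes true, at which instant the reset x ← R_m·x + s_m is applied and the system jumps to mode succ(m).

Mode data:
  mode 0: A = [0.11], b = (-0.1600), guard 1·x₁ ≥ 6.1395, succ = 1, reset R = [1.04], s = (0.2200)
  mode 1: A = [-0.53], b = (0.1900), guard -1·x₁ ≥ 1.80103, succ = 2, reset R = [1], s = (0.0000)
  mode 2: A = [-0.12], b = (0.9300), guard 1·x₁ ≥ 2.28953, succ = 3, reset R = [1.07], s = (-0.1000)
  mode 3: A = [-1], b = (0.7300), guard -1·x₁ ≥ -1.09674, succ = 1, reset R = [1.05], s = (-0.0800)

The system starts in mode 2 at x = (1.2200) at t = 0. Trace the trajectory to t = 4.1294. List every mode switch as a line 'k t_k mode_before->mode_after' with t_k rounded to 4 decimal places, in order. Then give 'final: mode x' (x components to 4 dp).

1 1.4906 2->3
2 2.9760 3->1
final: 1 0.7454

Mode 2: guard c·x = 2.2895 hit at Δt = 1.4906 (t = 1.4906), x⁻ = (2.2895) → reset → x⁺ = (2.3498), jump to mode 3
Mode 3: guard c·x = -1.0967 hit at Δt = 1.4854 (t = 2.9760), x⁻ = (1.0967) → reset → x⁺ = (1.0716), jump to mode 1
Mode 1: flow for 1.1534 to horizon, guard not reached → x = (0.7454)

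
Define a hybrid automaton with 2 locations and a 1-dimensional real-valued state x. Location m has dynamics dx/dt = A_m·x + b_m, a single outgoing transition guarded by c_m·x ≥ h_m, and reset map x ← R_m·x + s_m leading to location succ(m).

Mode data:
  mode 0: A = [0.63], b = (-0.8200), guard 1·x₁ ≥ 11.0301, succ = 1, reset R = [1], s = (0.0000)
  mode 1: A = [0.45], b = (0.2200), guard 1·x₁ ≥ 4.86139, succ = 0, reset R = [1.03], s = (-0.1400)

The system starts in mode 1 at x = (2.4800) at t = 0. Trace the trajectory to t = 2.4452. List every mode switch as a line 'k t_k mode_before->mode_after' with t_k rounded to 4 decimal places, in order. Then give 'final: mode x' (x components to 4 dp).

1 1.3088 1->0
final: 0 8.5972

Mode 1: guard c·x = 4.8614 hit at Δt = 1.3088 (t = 1.3088), x⁻ = (4.8614) → reset → x⁺ = (4.8672), jump to mode 0
Mode 0: flow for 1.1364 to horizon, guard not reached → x = (8.5972)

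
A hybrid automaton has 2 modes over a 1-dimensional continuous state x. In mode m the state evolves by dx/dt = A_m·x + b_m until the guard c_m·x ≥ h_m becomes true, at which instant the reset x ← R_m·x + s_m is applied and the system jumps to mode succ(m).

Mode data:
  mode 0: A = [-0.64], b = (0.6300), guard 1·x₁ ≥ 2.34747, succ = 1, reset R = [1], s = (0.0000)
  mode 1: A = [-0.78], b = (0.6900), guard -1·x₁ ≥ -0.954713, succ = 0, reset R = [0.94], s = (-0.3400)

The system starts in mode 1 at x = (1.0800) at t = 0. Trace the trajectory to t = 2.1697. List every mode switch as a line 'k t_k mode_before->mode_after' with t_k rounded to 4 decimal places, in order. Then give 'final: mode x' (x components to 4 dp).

1 1.3142 1->0
final: 0 0.7374

Mode 1: guard c·x = -0.9547 hit at Δt = 1.3142 (t = 1.3142), x⁻ = (0.9547) → reset → x⁺ = (0.5574), jump to mode 0
Mode 0: flow for 0.8555 to horizon, guard not reached → x = (0.7374)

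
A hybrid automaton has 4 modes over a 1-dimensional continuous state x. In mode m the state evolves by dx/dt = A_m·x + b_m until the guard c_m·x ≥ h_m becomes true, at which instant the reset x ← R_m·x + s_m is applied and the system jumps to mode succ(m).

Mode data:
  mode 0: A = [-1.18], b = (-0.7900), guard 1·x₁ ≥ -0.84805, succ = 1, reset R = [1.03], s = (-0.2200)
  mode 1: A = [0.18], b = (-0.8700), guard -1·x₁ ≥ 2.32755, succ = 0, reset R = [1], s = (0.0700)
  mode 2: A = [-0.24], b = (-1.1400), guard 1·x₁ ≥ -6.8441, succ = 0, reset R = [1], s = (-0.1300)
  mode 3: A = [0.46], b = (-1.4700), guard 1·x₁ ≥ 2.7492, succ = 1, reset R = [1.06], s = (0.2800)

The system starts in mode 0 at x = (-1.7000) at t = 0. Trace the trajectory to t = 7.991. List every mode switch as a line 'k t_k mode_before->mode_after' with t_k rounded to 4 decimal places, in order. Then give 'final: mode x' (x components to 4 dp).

1 1.4855 0->1
2 2.5363 1->0
3 4.3883 0->1
4 5.4391 1->0
5 7.2911 0->1
final: 1 -1.8892

Mode 0: guard c·x = -0.8480 hit at Δt = 1.4855 (t = 1.4855), x⁻ = (-0.8480) → reset → x⁺ = (-1.0935), jump to mode 1
Mode 1: guard c·x = 2.3276 hit at Δt = 1.0508 (t = 2.5363), x⁻ = (-2.3276) → reset → x⁺ = (-2.2576), jump to mode 0
Mode 0: guard c·x = -0.8480 hit at Δt = 1.8520 (t = 4.3883), x⁻ = (-0.8481) → reset → x⁺ = (-1.0935), jump to mode 1
Mode 1: guard c·x = 2.3276 hit at Δt = 1.0508 (t = 5.4391), x⁻ = (-2.3275) → reset → x⁺ = (-2.2575), jump to mode 0
Mode 0: guard c·x = -0.8480 hit at Δt = 1.8520 (t = 7.2911), x⁻ = (-0.8481) → reset → x⁺ = (-1.0935), jump to mode 1
Mode 1: flow for 0.6999 to horizon, guard not reached → x = (-1.8892)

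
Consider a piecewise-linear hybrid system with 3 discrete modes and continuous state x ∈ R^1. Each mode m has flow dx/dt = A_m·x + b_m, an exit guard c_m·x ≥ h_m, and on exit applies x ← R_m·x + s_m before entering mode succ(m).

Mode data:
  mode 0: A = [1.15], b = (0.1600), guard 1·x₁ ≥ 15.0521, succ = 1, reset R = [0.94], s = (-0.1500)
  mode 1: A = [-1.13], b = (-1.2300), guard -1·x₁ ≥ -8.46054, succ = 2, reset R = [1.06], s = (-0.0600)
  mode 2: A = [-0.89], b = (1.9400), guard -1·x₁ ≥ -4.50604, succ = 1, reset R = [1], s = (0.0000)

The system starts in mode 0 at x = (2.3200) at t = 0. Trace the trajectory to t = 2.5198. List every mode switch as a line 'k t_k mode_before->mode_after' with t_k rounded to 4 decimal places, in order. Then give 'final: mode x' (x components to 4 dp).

Mode 0: guard c·x = 15.0521 hit at Δt = 1.5834 (t = 1.5834), x⁻ = (15.0521) → reset → x⁺ = (13.9990), jump to mode 1
Mode 1: guard c·x = -8.4605 hit at Δt = 0.4048 (t = 1.9882), x⁻ = (8.4605) → reset → x⁺ = (8.9082), jump to mode 2
Mode 2: flow for 0.5316 to horizon, guard not reached → x = (6.3719)

1 1.5834 0->1
2 1.9882 1->2
final: 2 6.3719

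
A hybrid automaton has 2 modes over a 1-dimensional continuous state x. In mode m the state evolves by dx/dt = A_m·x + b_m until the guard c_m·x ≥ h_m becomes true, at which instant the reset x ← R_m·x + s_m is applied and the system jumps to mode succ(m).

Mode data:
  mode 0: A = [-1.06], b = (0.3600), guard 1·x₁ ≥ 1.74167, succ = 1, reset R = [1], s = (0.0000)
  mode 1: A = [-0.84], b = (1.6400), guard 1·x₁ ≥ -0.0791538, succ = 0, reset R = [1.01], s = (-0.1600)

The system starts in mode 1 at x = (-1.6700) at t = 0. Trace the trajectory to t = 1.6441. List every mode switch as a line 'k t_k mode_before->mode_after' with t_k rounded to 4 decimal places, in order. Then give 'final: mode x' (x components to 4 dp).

1 0.6885 1->0
final: 0 0.1292

Mode 1: guard c·x = -0.0792 hit at Δt = 0.6885 (t = 0.6885), x⁻ = (-0.0792) → reset → x⁺ = (-0.2399), jump to mode 0
Mode 0: flow for 0.9556 to horizon, guard not reached → x = (0.1292)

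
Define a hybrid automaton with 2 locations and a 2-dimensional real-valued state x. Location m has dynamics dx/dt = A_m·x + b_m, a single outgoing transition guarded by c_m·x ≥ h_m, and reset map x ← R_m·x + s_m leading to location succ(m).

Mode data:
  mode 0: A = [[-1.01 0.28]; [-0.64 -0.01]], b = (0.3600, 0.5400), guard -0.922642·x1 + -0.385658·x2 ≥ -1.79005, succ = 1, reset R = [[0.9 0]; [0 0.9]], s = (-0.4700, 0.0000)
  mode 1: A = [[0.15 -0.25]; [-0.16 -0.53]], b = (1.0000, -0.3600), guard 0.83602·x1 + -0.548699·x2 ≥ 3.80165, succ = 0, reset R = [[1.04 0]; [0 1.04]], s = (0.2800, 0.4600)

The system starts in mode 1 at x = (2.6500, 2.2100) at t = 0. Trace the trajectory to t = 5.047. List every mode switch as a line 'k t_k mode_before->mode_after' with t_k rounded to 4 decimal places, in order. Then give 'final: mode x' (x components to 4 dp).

1 1.5024 1->0
2 2.3243 0->1
3 3.6353 1->0
4 4.1223 0->1
final: 1 3.4626 -1.4237

Mode 1: guard c·x = 3.8016 hit at Δt = 1.5024 (t = 1.5024), x⁻ = (4.5620, 0.0224) → reset → x⁺ = (5.0245, 0.4833), jump to mode 0
Mode 0: guard c·x = -1.7900 hit at Δt = 0.8219 (t = 2.3243), x⁻ = (2.3245, -0.9195) → reset → x⁺ = (1.6220, -0.8275), jump to mode 1
Mode 1: guard c·x = 3.8016 hit at Δt = 1.3110 (t = 3.6353), x⁻ = (3.7772, -1.1734) → reset → x⁺ = (4.2083, -0.7603), jump to mode 0
Mode 0: guard c·x = -1.7900 hit at Δt = 0.4870 (t = 4.1223), x⁻ = (2.5803, -1.5315) → reset → x⁺ = (1.8523, -1.3784), jump to mode 1
Mode 1: flow for 0.9247 to horizon, guard not reached → x = (3.4626, -1.4237)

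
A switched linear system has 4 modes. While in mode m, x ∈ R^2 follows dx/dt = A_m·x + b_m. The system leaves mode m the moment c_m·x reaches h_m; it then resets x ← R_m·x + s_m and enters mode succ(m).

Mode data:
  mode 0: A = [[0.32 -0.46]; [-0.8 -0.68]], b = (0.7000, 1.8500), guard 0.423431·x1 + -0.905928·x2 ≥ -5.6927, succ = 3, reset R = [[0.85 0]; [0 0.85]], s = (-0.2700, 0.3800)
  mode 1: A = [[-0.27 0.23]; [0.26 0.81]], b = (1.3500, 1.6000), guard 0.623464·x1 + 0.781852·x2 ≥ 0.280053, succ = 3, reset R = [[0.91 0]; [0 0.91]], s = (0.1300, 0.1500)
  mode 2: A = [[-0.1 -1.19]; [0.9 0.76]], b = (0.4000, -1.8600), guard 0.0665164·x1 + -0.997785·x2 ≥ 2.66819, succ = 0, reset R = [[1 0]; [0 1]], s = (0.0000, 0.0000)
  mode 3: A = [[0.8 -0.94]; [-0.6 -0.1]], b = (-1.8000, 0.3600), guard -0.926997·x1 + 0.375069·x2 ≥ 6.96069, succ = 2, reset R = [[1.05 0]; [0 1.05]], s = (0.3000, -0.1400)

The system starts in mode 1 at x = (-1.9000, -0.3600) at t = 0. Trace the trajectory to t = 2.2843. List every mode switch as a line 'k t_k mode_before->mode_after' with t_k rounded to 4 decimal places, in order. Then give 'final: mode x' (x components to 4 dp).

Mode 1: guard c·x = 0.2801 hit at Δt = 0.8150 (t = 0.8150), x⁻ = (-0.5138, 0.7679) → reset → x⁺ = (-0.3375, 0.8488), jump to mode 3
Mode 3: guard c·x = 6.9607 hit at Δt = 1.0992 (t = 1.9142), x⁻ = (-6.3428, 2.8820) → reset → x⁺ = (-6.3599, 2.8861), jump to mode 2
Mode 2: flow for 0.3701 to horizon, guard not reached → x = (-6.7367, 0.4788)

1 0.8150 1->3
2 1.9142 3->2
final: 2 -6.7367 0.4788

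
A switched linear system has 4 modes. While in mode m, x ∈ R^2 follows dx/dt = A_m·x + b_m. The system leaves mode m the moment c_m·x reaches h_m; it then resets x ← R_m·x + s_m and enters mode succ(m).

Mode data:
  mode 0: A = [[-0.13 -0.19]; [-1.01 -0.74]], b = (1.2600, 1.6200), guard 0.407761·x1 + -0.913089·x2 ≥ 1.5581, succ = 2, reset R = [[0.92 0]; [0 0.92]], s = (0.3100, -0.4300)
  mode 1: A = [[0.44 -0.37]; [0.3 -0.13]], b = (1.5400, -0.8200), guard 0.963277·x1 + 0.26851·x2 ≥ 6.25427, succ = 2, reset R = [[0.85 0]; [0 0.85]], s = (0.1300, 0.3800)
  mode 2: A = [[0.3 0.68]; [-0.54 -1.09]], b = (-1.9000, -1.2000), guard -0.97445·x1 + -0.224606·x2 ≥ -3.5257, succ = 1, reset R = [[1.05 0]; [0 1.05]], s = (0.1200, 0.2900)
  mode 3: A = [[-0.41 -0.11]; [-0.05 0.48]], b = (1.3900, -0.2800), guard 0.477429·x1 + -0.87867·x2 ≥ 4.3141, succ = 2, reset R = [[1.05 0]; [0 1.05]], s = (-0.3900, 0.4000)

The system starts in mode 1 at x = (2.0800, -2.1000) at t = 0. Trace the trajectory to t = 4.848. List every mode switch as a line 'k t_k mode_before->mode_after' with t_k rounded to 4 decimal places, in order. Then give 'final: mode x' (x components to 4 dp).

1 1.1631 1->2
2 2.1997 2->1
3 2.7010 1->2
4 3.6926 2->1
5 4.1872 1->2
final: 2 5.0492 -2.6643

Mode 1: guard c·x = 6.2543 hit at Δt = 1.1631 (t = 1.1631), x⁻ = (6.8499, -1.2815) → reset → x⁺ = (5.9524, -0.7093), jump to mode 2
Mode 2: guard c·x = -3.5257 hit at Δt = 1.0366 (t = 2.1997), x⁻ = (4.2361, -2.6810) → reset → x⁺ = (4.5679, -2.5250), jump to mode 1
Mode 1: guard c·x = 6.2543 hit at Δt = 0.5013 (t = 2.7010), x⁻ = (7.0287, -1.9227) → reset → x⁺ = (6.1044, -1.2543), jump to mode 2
Mode 2: guard c·x = -3.5257 hit at Δt = 0.9916 (t = 3.6926), x⁻ = (4.2729, -2.8404) → reset → x⁺ = (4.6065, -2.6925), jump to mode 1
Mode 1: guard c·x = 6.2543 hit at Δt = 0.4946 (t = 4.1872), x⁻ = (7.0729, -2.0816) → reset → x⁺ = (6.1420, -1.3894), jump to mode 2
Mode 2: flow for 0.6608 to horizon, guard not reached → x = (5.0492, -2.6643)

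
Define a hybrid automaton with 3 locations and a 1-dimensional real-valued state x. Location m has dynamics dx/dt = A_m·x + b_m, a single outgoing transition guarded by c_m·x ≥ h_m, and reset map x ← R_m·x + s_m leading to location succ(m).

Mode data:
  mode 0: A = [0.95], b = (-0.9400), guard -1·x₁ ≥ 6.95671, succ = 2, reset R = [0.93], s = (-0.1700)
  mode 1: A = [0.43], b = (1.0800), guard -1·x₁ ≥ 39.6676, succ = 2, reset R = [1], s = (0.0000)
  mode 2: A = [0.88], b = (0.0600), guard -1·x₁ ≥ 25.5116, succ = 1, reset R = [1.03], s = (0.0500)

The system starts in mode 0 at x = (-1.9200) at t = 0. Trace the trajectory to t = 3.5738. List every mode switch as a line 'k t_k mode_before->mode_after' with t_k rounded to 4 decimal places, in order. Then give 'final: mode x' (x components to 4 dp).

1 1.0576 0->2
2 2.5959 2->1
final: 1 -38.6233

Mode 0: guard c·x = 6.9567 hit at Δt = 1.0576 (t = 1.0576), x⁻ = (-6.9567) → reset → x⁺ = (-6.6397), jump to mode 2
Mode 2: guard c·x = 25.5116 hit at Δt = 1.5383 (t = 2.5959), x⁻ = (-25.5116) → reset → x⁺ = (-26.2269), jump to mode 1
Mode 1: flow for 0.9779 to horizon, guard not reached → x = (-38.6233)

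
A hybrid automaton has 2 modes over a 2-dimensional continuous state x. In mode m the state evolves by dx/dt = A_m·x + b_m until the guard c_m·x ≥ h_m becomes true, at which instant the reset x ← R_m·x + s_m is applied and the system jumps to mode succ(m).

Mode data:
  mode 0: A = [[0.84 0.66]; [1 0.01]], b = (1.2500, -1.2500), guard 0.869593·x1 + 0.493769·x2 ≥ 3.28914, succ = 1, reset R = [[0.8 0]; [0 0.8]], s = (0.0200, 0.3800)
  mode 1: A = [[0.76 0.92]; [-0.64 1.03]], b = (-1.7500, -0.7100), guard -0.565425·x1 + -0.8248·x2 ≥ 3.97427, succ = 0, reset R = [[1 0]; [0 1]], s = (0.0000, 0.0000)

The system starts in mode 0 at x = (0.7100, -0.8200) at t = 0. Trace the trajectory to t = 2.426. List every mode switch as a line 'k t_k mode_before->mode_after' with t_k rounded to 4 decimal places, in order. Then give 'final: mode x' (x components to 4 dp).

Mode 0: guard c·x = 3.2891 hit at Δt = 1.2754 (t = 1.2754), x⁻ = (3.7665, 0.0280) → reset → x⁺ = (3.0332, 0.4024), jump to mode 1
Mode 1: flow for 1.1506 to horizon, guard not reached → x = (1.8634, -4.5368)

1 1.2754 0->1
final: 1 1.8634 -4.5368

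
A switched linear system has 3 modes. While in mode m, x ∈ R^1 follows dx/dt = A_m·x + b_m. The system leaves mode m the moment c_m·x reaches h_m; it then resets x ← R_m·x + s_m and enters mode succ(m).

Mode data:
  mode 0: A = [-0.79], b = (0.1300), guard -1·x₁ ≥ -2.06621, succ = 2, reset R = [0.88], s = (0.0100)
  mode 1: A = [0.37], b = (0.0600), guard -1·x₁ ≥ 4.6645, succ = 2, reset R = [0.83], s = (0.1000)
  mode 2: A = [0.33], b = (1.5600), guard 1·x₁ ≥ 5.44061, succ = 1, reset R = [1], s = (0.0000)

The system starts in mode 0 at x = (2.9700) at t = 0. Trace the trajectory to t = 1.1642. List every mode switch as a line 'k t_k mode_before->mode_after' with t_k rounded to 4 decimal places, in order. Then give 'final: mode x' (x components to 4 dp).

1 0.4922 0->2
final: 2 3.4558

Mode 0: guard c·x = -2.0662 hit at Δt = 0.4922 (t = 0.4922), x⁻ = (2.0662) → reset → x⁺ = (1.8283), jump to mode 2
Mode 2: flow for 0.6720 to horizon, guard not reached → x = (3.4558)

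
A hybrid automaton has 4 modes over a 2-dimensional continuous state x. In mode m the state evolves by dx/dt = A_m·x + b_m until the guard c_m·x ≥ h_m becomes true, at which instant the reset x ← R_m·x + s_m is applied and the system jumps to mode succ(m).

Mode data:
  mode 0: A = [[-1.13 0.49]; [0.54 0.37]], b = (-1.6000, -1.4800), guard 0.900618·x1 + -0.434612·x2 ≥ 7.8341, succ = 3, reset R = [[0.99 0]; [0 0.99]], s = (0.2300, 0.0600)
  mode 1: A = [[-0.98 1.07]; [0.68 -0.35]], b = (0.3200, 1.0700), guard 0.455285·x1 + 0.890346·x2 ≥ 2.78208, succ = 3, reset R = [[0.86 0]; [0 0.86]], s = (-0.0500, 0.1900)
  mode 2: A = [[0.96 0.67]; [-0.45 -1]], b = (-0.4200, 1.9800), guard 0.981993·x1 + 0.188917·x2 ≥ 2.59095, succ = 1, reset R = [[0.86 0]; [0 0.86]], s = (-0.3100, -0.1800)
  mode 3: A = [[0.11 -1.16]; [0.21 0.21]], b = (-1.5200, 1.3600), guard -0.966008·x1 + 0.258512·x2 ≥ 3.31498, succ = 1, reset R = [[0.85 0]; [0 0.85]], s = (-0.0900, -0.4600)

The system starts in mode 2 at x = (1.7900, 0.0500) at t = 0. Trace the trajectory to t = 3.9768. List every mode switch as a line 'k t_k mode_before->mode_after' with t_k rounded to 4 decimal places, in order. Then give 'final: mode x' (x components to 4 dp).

1 0.4307 2->1
2 1.5598 1->3
3 2.3828 3->1
4 3.3649 1->3
final: 3 -2.2929 3.5669

Mode 2: guard c·x = 2.5909 hit at Δt = 0.4307 (t = 0.4307), x⁻ = (2.5647, 0.3836) → reset → x⁺ = (1.8956, 0.1499), jump to mode 1
Mode 1: guard c·x = 2.7821 hit at Δt = 1.1291 (t = 1.5598), x⁻ = (1.8692, 2.1689) → reset → x⁺ = (1.5575, 2.0553), jump to mode 3
Mode 3: guard c·x = 3.3150 hit at Δt = 0.8230 (t = 2.3828), x⁻ = (-2.4630, 3.6196) → reset → x⁺ = (-2.1835, 2.6167), jump to mode 1
Mode 1: guard c·x = 2.7821 hit at Δt = 0.9821 (t = 3.3649), x⁻ = (1.0166, 2.6049) → reset → x⁺ = (0.8243, 2.4302), jump to mode 3
Mode 3: flow for 0.6119 to horizon, guard not reached → x = (-2.2929, 3.5669)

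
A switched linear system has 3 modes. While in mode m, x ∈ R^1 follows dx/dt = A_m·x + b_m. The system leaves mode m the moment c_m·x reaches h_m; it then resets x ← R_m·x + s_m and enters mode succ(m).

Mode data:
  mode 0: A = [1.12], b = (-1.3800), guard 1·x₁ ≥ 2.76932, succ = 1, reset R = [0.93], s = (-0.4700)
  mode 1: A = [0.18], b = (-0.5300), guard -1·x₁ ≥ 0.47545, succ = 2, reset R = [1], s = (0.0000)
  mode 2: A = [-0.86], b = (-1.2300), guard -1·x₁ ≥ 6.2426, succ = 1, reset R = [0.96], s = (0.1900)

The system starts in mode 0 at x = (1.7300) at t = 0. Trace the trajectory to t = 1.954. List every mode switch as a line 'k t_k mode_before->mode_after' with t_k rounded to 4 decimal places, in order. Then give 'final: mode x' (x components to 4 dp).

Mode 0: guard c·x = 2.7693 hit at Δt = 1.0066 (t = 1.0066), x⁻ = (2.7693) → reset → x⁺ = (2.1055), jump to mode 1
Mode 1: flow for 0.9474 to horizon, guard not reached → x = (1.9495)

1 1.0066 0->1
final: 1 1.9495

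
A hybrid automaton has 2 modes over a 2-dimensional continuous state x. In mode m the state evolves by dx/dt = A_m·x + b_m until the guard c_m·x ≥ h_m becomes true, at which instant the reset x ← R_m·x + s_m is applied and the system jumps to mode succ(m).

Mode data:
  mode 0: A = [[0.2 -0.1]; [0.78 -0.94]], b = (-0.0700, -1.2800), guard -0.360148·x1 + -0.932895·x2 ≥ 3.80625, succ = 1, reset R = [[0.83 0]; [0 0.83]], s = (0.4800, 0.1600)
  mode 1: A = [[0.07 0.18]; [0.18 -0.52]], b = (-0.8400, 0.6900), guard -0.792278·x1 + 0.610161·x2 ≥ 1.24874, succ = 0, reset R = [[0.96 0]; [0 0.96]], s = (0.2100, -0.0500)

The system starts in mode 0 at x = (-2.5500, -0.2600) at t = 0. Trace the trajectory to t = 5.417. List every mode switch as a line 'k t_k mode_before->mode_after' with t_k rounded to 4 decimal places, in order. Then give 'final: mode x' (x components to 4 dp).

1 1.3808 0->1
2 1.8571 1->0
3 2.9978 0->1
4 3.5993 1->0
5 4.8338 0->1
final: 1 -2.7095 -1.5617

Mode 0: guard c·x = 3.8062 hit at Δt = 1.3808 (t = 1.3808), x⁻ = (-3.2005, -2.8445) → reset → x⁺ = (-2.1764, -2.2009), jump to mode 1
Mode 1: guard c·x = 1.2487 hit at Δt = 0.4763 (t = 1.8571), x⁻ = (-2.8222, -1.6179) → reset → x⁺ = (-2.4993, -1.6032), jump to mode 0
Mode 0: guard c·x = 3.8062 hit at Δt = 1.1407 (t = 2.9978), x⁻ = (-2.9299, -2.9489) → reset → x⁺ = (-1.9518, -2.2876), jump to mode 1
Mode 1: guard c·x = 1.2487 hit at Δt = 0.6015 (t = 3.5993), x⁻ = (-2.7607, -1.5381) → reset → x⁺ = (-2.4403, -1.5266), jump to mode 0
Mode 0: guard c·x = 3.8062 hit at Δt = 1.2345 (t = 4.8338), x⁻ = (-2.8975, -2.9614) → reset → x⁺ = (-1.9250, -2.2980), jump to mode 1
Mode 1: flow for 0.5832 to horizon, guard not reached → x = (-2.7095, -1.5617)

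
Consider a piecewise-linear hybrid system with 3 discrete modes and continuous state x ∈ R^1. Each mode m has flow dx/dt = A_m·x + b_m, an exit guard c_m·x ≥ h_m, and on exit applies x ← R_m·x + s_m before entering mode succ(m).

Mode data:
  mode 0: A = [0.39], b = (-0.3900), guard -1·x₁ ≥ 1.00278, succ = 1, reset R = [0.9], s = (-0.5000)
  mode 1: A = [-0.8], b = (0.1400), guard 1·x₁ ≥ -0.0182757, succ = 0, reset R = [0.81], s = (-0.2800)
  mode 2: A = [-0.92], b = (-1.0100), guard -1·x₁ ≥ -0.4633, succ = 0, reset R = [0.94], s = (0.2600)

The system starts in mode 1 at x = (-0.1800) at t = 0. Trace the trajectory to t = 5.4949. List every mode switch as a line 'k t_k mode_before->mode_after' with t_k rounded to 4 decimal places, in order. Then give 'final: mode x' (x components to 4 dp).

Mode 1: guard c·x = -0.0183 hit at Δt = 0.7600 (t = 0.7600), x⁻ = (-0.0183) → reset → x⁺ = (-0.2948), jump to mode 0
Mode 0: guard c·x = 1.0028 hit at Δt = 1.1184 (t = 1.8784), x⁻ = (-1.0028) → reset → x⁺ = (-1.4025), jump to mode 1
Mode 1: guard c·x = -0.0183 hit at Δt = 2.6244 (t = 4.5028), x⁻ = (-0.0183) → reset → x⁺ = (-0.2948), jump to mode 0
Mode 0: flow for 0.9921 to horizon, guard not reached → x = (-0.9066)

1 0.7600 1->0
2 1.8784 0->1
3 4.5028 1->0
final: 0 -0.9066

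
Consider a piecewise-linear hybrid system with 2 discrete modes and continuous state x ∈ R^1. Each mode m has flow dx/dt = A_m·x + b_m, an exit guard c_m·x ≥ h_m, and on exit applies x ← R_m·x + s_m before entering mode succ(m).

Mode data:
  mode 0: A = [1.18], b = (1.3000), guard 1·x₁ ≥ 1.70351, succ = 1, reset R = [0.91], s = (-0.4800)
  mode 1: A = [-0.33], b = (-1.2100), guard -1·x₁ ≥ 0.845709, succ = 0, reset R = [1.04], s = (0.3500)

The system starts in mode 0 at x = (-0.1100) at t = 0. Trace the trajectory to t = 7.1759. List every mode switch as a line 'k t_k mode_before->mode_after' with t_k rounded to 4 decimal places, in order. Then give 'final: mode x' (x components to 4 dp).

1 0.8812 0->1
2 2.4518 1->0
3 3.7991 0->1
4 5.3697 1->0
5 6.7170 0->1
final: 1 0.4045

Mode 0: guard c·x = 1.7035 hit at Δt = 0.8812 (t = 0.8812), x⁻ = (1.7035) → reset → x⁺ = (1.0702), jump to mode 1
Mode 1: guard c·x = 0.8457 hit at Δt = 1.5706 (t = 2.4518), x⁻ = (-0.8457) → reset → x⁺ = (-0.5295), jump to mode 0
Mode 0: guard c·x = 1.7035 hit at Δt = 1.3473 (t = 3.7991), x⁻ = (1.7035) → reset → x⁺ = (1.0702), jump to mode 1
Mode 1: guard c·x = 0.8457 hit at Δt = 1.5706 (t = 5.3697), x⁻ = (-0.8457) → reset → x⁺ = (-0.5295), jump to mode 0
Mode 0: guard c·x = 1.7035 hit at Δt = 1.3473 (t = 6.7170), x⁻ = (1.7035) → reset → x⁺ = (1.0702), jump to mode 1
Mode 1: flow for 0.4589 to horizon, guard not reached → x = (0.4045)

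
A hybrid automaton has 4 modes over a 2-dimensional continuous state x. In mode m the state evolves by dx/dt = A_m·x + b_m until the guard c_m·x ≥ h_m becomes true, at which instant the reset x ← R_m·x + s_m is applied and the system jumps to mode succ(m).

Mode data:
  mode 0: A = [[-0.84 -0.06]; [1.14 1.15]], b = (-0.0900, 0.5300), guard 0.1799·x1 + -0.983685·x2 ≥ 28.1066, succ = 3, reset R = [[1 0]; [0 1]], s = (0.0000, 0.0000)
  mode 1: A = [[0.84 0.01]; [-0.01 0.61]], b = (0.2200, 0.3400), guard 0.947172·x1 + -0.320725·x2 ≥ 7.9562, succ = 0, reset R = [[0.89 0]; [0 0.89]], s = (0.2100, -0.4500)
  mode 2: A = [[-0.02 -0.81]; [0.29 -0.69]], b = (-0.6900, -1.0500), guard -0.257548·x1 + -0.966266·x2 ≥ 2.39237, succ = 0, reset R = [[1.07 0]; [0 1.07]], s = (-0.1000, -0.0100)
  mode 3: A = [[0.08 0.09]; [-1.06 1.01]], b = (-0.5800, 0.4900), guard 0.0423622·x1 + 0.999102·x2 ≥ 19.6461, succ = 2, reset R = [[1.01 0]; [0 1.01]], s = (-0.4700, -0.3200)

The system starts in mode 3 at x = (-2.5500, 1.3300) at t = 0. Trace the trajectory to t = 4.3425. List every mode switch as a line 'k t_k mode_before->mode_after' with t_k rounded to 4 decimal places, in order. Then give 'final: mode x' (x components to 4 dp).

Mode 3: guard c·x = 19.6461 hit at Δt = 1.5728 (t = 1.5728), x⁻ = (-2.6587, 19.7765) → reset → x⁺ = (-3.1553, 19.6543), jump to mode 2
Mode 2: guard c·x = 2.3924 hit at Δt = 1.6000 (t = 3.1728), x⁻ = (-16.3837, 1.8910) → reset → x⁺ = (-17.6306, 2.0134), jump to mode 0
Mode 0: flow for 1.1697 to horizon, guard not reached → x = (-6.1174, -25.7468)

1 1.5728 3->2
2 3.1728 2->0
final: 0 -6.1174 -25.7468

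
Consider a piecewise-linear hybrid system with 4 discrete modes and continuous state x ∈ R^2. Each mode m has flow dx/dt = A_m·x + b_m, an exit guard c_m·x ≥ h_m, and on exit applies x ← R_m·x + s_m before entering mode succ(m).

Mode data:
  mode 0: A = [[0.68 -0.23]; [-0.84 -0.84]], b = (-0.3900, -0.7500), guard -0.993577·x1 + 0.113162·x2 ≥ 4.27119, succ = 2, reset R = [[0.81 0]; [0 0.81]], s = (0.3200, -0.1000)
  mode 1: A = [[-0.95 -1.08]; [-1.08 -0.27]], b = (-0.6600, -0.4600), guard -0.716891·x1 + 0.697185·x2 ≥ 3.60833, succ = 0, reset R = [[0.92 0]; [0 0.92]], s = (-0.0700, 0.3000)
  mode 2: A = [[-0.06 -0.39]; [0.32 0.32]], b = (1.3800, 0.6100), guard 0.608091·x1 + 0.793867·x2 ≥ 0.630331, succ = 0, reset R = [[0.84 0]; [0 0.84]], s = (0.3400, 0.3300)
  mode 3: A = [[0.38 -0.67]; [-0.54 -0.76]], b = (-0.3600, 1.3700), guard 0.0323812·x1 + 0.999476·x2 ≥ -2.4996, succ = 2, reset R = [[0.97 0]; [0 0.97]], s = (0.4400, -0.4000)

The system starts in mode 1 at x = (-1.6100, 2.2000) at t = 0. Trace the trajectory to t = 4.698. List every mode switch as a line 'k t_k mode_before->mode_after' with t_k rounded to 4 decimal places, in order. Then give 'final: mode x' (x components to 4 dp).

Mode 1: guard c·x = 3.6083 hit at Δt = 0.5325 (t = 0.5325), x⁻ = (-2.3606, 2.7482) → reset → x⁺ = (-2.2418, 2.8284), jump to mode 0
Mode 0: guard c·x = 4.2712 hit at Δt = 0.5710 (t = 1.1035), x⁻ = (-4.0020, 2.6060) → reset → x⁺ = (-2.9216, 2.0109), jump to mode 2
Mode 2: guard c·x = 0.6303 hit at Δt = 1.0098 (t = 2.1133), x⁻ = (-2.2521, 2.5190) → reset → x⁺ = (-1.5517, 2.4460), jump to mode 0
Mode 0: guard c·x = 4.2712 hit at Δt = 0.9256 (t = 3.0389), x⁻ = (-4.0511, 2.1744) → reset → x⁺ = (-2.9614, 1.6613), jump to mode 2
Mode 2: guard c·x = 0.6303 hit at Δt = 1.3366 (t = 4.3755), x⁻ = (-1.9158, 2.2615) → reset → x⁺ = (-1.2692, 2.2296), jump to mode 0
Mode 0: flow for 0.3225 to horizon, guard not reached → x = (-1.8896, 1.8646)

1 0.5325 1->0
2 1.1035 0->2
3 2.1133 2->0
4 3.0389 0->2
5 4.3755 2->0
final: 0 -1.8896 1.8646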